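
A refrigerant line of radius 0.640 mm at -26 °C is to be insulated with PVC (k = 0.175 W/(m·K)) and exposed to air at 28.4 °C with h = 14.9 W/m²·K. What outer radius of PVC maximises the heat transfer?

For a cylinder, r_cr = k_ins/h = 0.175/14.9 = 0.0117 m = 1.17 cm

r_cr = 1.17 cm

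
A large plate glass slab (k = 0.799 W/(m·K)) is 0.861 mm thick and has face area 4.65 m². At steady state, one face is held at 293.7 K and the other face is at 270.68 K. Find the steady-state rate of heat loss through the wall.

Q = kA·ΔT/L = 0.799 × 4.65 × |293.7 K − 270.68 K| / 8.61×10^-4 = 99300 W

Q = 99.3 kW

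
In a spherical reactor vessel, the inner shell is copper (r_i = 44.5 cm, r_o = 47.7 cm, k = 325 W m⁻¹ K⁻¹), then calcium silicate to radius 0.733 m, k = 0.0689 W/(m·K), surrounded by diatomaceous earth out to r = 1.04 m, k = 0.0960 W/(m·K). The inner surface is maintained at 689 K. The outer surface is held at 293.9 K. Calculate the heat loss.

Resistance network (inner→outer):
  R_copper = (1/0.445 − 1/0.477)/(4πk) = 0.1508/(4π·325) = 3.691×10^-5 K/W
  R_calcium silicate = (1/0.477 − 1/0.733)/(4πk) = 0.7322/(4π·0.0689) = 0.8456 K/W
  R_diatomaceous earth = (1/0.733 − 1/1.04)/(4πk) = 0.4027/(4π·0.0960) = 0.3338 K/W
ΣR = 3.691×10^-5 + 0.8456 + 0.3338 = 1.179 K/W
Q = ΔT/ΣR = (689 K − 293.9 K)/1.179 = 335 W

Q = 335 W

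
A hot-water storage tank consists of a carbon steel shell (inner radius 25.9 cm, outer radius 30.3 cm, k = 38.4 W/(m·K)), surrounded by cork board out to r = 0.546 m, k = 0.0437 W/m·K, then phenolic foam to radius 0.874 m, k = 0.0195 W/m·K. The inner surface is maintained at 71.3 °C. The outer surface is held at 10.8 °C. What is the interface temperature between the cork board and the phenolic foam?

Treat each layer as a resistance in series:
  R_carbon steel = (1/0.259 − 1/0.303)/(4πk) = 0.5607/(4π·38.4) = 0.001162 K/W
  R_cork board = (1/0.303 − 1/0.546)/(4πk) = 1.469/(4π·0.0437) = 2.675 K/W
  R_phenolic foam = (1/0.546 − 1/0.874)/(4πk) = 0.6873/(4π·0.0195) = 2.805 K/W
ΣR = 0.001162 + 2.675 + 2.805 = 5.481 K/W
Q = ΔT/ΣR = (71.3 °C − 10.8 °C)/5.481 = 11.04 W
From the inner boundary to the cork board/phenolic foam interface, ΣR_partial = 2.676 K/W.
T_interface = T_in − Q·ΣR_partial = 71.3 °C − (11.04)(2.676) = 41.8 °C

T = 41.8 °C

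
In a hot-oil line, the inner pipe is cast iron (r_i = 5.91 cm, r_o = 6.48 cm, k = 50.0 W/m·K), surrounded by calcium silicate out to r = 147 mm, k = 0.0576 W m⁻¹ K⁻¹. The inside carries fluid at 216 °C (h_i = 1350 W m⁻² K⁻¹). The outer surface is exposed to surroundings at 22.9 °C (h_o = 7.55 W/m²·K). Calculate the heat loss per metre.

Q' = 80.2 W/m

Resistance network (inner→outer):
  R'_conv,in = 1/(2πr h) = 1/(2π·0.0591·1350) = 0.001995 m·K/W
  R'_cast iron = ln(0.0648/0.0591)/(2πk) = 0.09207/(2π·50.0) = 2.931×10^-4 m·K/W
  R'_calcium silicate = ln(0.147/0.0648)/(2πk) = 0.8191/(2π·0.0576) = 2.263 m·K/W
  R'_conv,out = 1/(2πr h) = 1/(2π·0.147·7.55) = 0.1434 m·K/W
ΣR = 0.001995 + 2.931×10^-4 + 2.263 + 0.1434 = 2.409 m·K/W
Q' = ΔT/ΣR = (216 °C − 22.9 °C)/2.409 = 80.2 W/m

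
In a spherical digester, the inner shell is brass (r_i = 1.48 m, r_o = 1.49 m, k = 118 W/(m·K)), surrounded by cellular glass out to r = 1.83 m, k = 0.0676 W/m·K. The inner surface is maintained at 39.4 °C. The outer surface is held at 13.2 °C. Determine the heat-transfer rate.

Treat each layer as a resistance in series:
  R_brass = (1/1.48 − 1/1.49)/(4πk) = 0.004535/(4π·118) = 3.058×10^-6 K/W
  R_cellular glass = (1/1.49 − 1/1.83)/(4πk) = 0.1247/(4π·0.0676) = 0.1468 K/W
ΣR = 3.058×10^-6 + 0.1468 = 0.1468 K/W
Q = ΔT/ΣR = (39.4 °C − 13.2 °C)/0.1468 = 178 W

Q = 178 W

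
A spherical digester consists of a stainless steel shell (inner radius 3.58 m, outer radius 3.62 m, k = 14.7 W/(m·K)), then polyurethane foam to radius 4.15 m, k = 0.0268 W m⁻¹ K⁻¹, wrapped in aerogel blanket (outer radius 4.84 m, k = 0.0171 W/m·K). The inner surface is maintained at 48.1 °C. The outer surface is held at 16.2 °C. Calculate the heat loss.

Resistance network (inner→outer):
  R_stainless steel = (1/3.58 − 1/3.62)/(4πk) = 0.003087/(4π·14.7) = 1.671×10^-5 K/W
  R_polyurethane foam = (1/3.62 − 1/4.15)/(4πk) = 0.03528/(4π·0.0268) = 0.1048 K/W
  R_aerogel blanket = (1/4.15 − 1/4.84)/(4πk) = 0.03435/(4π·0.0171) = 0.1599 K/W
ΣR = 1.671×10^-5 + 0.1048 + 0.1599 = 0.2647 K/W
Q = ΔT/ΣR = (48.1 °C − 16.2 °C)/0.2647 = 121 W

Q = 121 W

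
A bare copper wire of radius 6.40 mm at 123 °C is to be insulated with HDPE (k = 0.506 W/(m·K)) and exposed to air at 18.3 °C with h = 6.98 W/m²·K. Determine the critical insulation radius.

r_cr = 7.25 cm

For a cylinder, r_cr = k_ins/h = 0.506/6.98 = 0.0725 m = 7.25 cm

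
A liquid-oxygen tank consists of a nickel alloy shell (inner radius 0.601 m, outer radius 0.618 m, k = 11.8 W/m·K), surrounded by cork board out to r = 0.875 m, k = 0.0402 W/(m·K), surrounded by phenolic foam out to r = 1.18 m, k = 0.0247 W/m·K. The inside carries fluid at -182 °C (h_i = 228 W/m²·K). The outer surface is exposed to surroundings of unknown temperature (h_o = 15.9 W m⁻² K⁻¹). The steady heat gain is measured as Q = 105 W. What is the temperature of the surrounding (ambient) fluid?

T_out = 17.2 °C

Sum the resistances:
  R_conv,in = 1/(4πr²h) = 1/(4π·0.601²·228) = 9.663×10^-4 K/W
  R_nickel alloy = (1/0.601 − 1/0.618)/(4πk) = 0.04577/(4π·11.8) = 3.087×10^-4 K/W
  R_cork board = (1/0.618 − 1/0.875)/(4πk) = 0.4753/(4π·0.0402) = 0.9408 K/W
  R_phenolic foam = (1/0.875 − 1/1.18)/(4πk) = 0.2954/(4π·0.0247) = 0.9517 K/W
  R_conv,out = 1/(4πr²h) = 1/(4π·1.18²·15.9) = 0.003594 K/W
ΣR = 1.897 K/W
ΔT = Q·ΣR = 105 × 1.897 = 199.2 K
Heat flows inward, so T_out = T_in + ΔT = -182 + 199.2 = 17.2 °C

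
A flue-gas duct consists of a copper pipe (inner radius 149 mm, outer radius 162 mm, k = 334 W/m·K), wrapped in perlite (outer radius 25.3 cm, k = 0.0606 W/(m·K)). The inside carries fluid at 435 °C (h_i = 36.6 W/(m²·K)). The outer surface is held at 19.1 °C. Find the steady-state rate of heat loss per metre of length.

Q' = 347 W/m

Treat each layer as a resistance in series:
  R'_conv,in = 1/(2πr h) = 1/(2π·0.149·36.6) = 0.02918 m·K/W
  R'_copper = ln(0.162/0.149)/(2πk) = 0.08365/(2π·334) = 3.986×10^-5 m·K/W
  R'_perlite = ln(0.253/0.162)/(2πk) = 0.4458/(2π·0.0606) = 1.171 m·K/W
ΣR = 0.02918 + 3.986×10^-5 + 1.171 = 1.200 m·K/W
Q' = ΔT/ΣR = (435 °C − 19.1 °C)/1.200 = 347 W/m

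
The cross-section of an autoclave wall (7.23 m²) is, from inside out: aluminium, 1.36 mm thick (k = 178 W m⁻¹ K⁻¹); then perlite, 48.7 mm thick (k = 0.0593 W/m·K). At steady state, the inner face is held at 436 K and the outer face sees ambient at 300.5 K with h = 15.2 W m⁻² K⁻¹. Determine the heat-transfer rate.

Series thermal resistances, inner to outer:
  R_aluminium = L/(kA) = 0.00136/(178·7.23) = 1.057×10^-6 K/W
  R_perlite = L/(kA) = 0.0487/(0.0593·7.23) = 0.1136 K/W
  R_conv,out = 1/(hA) = 1/(15.2·7.23) = 0.009100 K/W
ΣR = 1.057×10^-6 + 0.1136 + 0.009100 = 0.1227 K/W
Q = ΔT/ΣR = (436 K − 300.5 K)/0.1227 = 1100 W

Q = 1100 W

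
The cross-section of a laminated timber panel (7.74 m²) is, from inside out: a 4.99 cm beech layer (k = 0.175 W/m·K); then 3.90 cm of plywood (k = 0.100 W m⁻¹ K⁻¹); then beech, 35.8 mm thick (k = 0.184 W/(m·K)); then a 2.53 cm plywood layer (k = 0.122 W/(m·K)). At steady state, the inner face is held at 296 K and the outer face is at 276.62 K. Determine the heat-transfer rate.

Series thermal resistances, inner to outer:
  R_beech = L/(kA) = 0.0499/(0.175·7.74) = 0.03684 K/W
  R_plywood = L/(kA) = 0.0390/(0.100·7.74) = 0.05039 K/W
  R_beech = L/(kA) = 0.0358/(0.184·7.74) = 0.02514 K/W
  R_plywood = L/(kA) = 0.0253/(0.122·7.74) = 0.02679 K/W
ΣR = 0.03684 + 0.05039 + 0.02514 + 0.02679 = 0.1392 K/W
Q = ΔT/ΣR = (296 K − 276.62 K)/0.1392 = 139 W

Q = 139 W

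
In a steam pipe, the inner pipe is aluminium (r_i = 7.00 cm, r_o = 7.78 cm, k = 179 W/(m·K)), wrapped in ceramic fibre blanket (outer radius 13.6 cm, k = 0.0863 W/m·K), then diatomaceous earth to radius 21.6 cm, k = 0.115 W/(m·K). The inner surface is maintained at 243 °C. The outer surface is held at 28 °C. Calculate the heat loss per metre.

Q' = 129 W/m

Resistance network (inner→outer):
  R'_aluminium = ln(0.0778/0.0700)/(2πk) = 0.1056/(2π·179) = 9.393×10^-5 m·K/W
  R'_ceramic fibre blanket = ln(0.136/0.0778)/(2πk) = 0.5585/(2π·0.0863) = 1.030 m·K/W
  R'_diatomaceous earth = ln(0.216/0.136)/(2πk) = 0.4626/(2π·0.115) = 0.6403 m·K/W
ΣR = 9.393×10^-5 + 1.030 + 0.6403 = 1.670 m·K/W
Q' = ΔT/ΣR = (243 °C − 28 °C)/1.670 = 129 W/m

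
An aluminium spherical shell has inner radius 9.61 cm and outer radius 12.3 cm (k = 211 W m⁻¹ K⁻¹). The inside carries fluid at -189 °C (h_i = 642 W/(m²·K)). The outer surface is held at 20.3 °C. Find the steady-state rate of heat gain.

Series thermal resistances, inner to outer:
  R_conv,in = 1/(4πr²h) = 1/(4π·0.0961²·642) = 0.01342 K/W
  R_aluminium = (1/0.0961 − 1/0.123)/(4πk) = 2.276/(4π·211) = 8.583×10^-4 K/W
ΣR = 0.01342 + 8.583×10^-4 = 0.01428 K/W
Q = ΔT/ΣR = (-189 °C − 20.3 °C)/0.01428 = -14700 W
(Negative Q ⇒ heat flows inward; heat gain = 14700 W.)

Q = 14.7 kW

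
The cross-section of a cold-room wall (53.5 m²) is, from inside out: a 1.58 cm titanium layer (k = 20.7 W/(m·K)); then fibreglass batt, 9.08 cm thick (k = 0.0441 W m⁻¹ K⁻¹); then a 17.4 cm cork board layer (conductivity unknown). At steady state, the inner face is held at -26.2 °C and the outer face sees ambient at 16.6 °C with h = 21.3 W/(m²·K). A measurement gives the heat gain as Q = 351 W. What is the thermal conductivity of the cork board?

ΣR = ΔT/Q = |-26.2 − 16.6|/351 = 0.1219 K/W
Known resistances:
  R_titanium = L/(kA) = 0.0158/(20.7·53.5) = 1.427×10^-5 K/W
  R_fibreglass batt = L/(kA) = 0.0908/(0.0441·53.5) = 0.03849 K/W
  R_conv,out = 1/(hA) = 1/(21.3·53.5) = 8.775×10^-4 K/W
R_cork board = ΣR − ΣR_known = 0.1219 − 0.03938 = 0.08252 K/W
L/(kA) = 0.08252 ⇒ k = 0.174/(0.08252·53.5) = 0.0394 W/m·K

k = 0.0394 W/m·K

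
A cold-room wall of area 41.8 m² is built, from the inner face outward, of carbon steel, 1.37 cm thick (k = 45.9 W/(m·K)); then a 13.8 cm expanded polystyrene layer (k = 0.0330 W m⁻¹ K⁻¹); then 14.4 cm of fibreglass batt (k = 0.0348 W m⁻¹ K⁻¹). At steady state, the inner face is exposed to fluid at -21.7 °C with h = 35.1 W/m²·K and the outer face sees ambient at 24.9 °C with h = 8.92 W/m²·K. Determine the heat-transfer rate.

Q = 230 W

Series thermal resistances, inner to outer:
  R_conv,in = 1/(hA) = 1/(35.1·41.8) = 6.816×10^-4 K/W
  R_carbon steel = L/(kA) = 0.0137/(45.9·41.8) = 7.141×10^-6 K/W
  R_expanded polystyrene = L/(kA) = 0.138/(0.0330·41.8) = 0.1000 K/W
  R_fibreglass batt = L/(kA) = 0.144/(0.0348·41.8) = 0.09899 K/W
  R_conv,out = 1/(hA) = 1/(8.92·41.8) = 0.002682 K/W
ΣR = 6.816×10^-4 + 7.141×10^-6 + 0.1000 + 0.09899 + 0.002682 = 0.2024 K/W
Q = ΔT/ΣR = (-21.7 °C − 24.9 °C)/0.2024 = -230 W
(Negative Q ⇒ heat flows inward; heat gain = 230 W.)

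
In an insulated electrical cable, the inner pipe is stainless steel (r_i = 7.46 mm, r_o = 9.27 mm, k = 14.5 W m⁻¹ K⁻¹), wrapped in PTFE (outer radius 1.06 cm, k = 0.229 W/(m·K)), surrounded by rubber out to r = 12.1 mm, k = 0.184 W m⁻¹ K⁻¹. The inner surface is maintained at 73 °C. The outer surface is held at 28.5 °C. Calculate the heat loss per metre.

Series thermal resistances, inner to outer:
  R'_stainless steel = ln(0.00927/0.00746)/(2πk) = 0.2172/(2π·14.5) = 0.002384 m·K/W
  R'_PTFE = ln(0.0106/0.00927)/(2πk) = 0.1341/(2π·0.229) = 0.09318 m·K/W
  R'_rubber = ln(0.0121/0.0106)/(2πk) = 0.1324/(2π·0.184) = 0.1145 m·K/W
ΣR = 0.002384 + 0.09318 + 0.1145 = 0.2101 m·K/W
Q' = ΔT/ΣR = (73 °C − 28.5 °C)/0.2101 = 212 W/m

Q' = 212 W/m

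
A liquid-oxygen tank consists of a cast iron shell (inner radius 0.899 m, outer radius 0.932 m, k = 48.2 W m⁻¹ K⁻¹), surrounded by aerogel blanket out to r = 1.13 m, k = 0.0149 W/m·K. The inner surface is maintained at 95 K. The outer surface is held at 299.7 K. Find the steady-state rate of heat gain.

Series thermal resistances, inner to outer:
  R_cast iron = (1/0.899 − 1/0.932)/(4πk) = 0.03939/(4π·48.2) = 6.503×10^-5 K/W
  R_aerogel blanket = (1/0.932 − 1/1.13)/(4πk) = 0.1880/(4π·0.0149) = 1.004 K/W
ΣR = 6.503×10^-5 + 1.004 = 1.004 K/W
Q = ΔT/ΣR = (95 K − 299.7 K)/1.004 = -204 W
(Negative Q ⇒ heat flows inward; heat gain = 204 W.)

Q = 204 W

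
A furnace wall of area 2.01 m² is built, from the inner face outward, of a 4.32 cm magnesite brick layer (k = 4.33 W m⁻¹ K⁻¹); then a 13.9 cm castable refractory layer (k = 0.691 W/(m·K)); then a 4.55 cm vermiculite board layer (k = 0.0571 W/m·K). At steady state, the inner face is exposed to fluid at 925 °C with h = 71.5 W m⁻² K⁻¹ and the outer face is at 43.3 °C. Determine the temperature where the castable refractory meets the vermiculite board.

Resistance network (inner→outer):
  R_conv,in = 1/(hA) = 1/(71.5·2.01) = 0.006958 K/W
  R_magnesite brick = L/(kA) = 0.0432/(4.33·2.01) = 0.004964 K/W
  R_castable refractory = L/(kA) = 0.139/(0.691·2.01) = 0.1001 K/W
  R_vermiculite board = L/(kA) = 0.0455/(0.0571·2.01) = 0.3964 K/W
ΣR = 0.006958 + 0.004964 + 0.1001 + 0.3964 = 0.5084 K/W
Q = ΔT/ΣR = (925 °C − 43.3 °C)/0.5084 = 1734 W
From the inner boundary to the castable refractory/vermiculite board interface, ΣR_partial = 0.1120 K/W.
T_interface = T_in − Q·ΣR_partial = 925 °C − (1734)(0.1120) = 731 °C

T = 731 °C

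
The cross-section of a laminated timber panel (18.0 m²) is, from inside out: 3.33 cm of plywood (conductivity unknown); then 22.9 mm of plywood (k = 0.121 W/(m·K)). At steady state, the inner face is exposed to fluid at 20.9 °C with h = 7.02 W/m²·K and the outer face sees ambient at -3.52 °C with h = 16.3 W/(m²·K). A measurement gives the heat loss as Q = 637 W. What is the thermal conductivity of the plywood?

ΣR = ΔT/Q = |20.9 − -3.52|/637 = 0.03834 K/W
Known resistances:
  R_conv,in = 1/(hA) = 1/(7.02·18.0) = 0.007914 K/W
  R_plywood = L/(kA) = 0.0229/(0.121·18.0) = 0.01051 K/W
  R_conv,out = 1/(hA) = 1/(16.3·18.0) = 0.003408 K/W
R_plywood = ΣR − ΣR_known = 0.03834 − 0.02183 = 0.01651 K/W
L/(kA) = 0.01651 ⇒ k = 0.0333/(0.01651·18.0) = 0.112 W/m·K

k = 0.112 W/m·K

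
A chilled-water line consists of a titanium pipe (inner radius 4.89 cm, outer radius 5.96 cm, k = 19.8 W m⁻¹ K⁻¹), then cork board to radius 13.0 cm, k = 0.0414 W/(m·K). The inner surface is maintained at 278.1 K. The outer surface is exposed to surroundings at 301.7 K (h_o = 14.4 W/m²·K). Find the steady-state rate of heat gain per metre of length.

Q' = 7.65 W/m

Resistance network (inner→outer):
  R'_titanium = ln(0.0596/0.0489)/(2πk) = 0.1979/(2π·19.8) = 0.001591 m·K/W
  R'_cork board = ln(0.130/0.0596)/(2πk) = 0.7799/(2π·0.0414) = 2.998 m·K/W
  R'_conv,out = 1/(2πr h) = 1/(2π·0.130·14.4) = 0.08502 m·K/W
ΣR = 0.001591 + 2.998 + 0.08502 = 3.085 m·K/W
Q' = ΔT/ΣR = (278.1 K − 301.7 K)/3.085 = -7.65 W/m
(Negative Q' ⇒ heat flows inward; heat gain = 7.65 W/m.)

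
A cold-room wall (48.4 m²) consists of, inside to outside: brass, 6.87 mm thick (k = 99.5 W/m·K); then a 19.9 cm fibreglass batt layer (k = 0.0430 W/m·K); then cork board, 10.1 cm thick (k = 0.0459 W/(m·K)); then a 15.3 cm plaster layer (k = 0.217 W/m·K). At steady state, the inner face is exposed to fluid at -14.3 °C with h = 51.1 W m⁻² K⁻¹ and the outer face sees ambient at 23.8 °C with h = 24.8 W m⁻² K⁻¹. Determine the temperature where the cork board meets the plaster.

T = 20.1 °C

Series thermal resistances, inner to outer:
  R_conv,in = 1/(hA) = 1/(51.1·48.4) = 4.043×10^-4 K/W
  R_brass = L/(kA) = 0.00687/(99.5·48.4) = 1.427×10^-6 K/W
  R_fibreglass batt = L/(kA) = 0.199/(0.0430·48.4) = 0.09562 K/W
  R_cork board = L/(kA) = 0.101/(0.0459·48.4) = 0.04546 K/W
  R_plaster = L/(kA) = 0.153/(0.217·48.4) = 0.01457 K/W
  R_conv,out = 1/(hA) = 1/(24.8·48.4) = 8.331×10^-4 K/W
ΣR = 4.043×10^-4 + 1.427×10^-6 + 0.09562 + 0.04546 + 0.01457 + 8.331×10^-4 = 0.1569 K/W
Q = ΔT/ΣR = (-14.3 °C − 23.8 °C)/0.1569 = -242.8 W
From the inner boundary to the cork board/plaster interface, ΣR_partial = 0.1415 K/W.
T_interface = T_in − Q·ΣR_partial = -14.3 °C − (-242.8)(0.1415) = 20.1 °C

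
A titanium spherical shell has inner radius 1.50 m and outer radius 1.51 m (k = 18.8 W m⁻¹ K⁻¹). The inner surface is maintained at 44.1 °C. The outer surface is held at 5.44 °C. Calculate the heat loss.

Q = 2.07×10^6 W

Q = 4πk·ΔT/(1/r₁ − 1/r₂) = 4π × 18.8 × 38.66 / (1/1.50 − 1/1.51) = 2.07×10^6 W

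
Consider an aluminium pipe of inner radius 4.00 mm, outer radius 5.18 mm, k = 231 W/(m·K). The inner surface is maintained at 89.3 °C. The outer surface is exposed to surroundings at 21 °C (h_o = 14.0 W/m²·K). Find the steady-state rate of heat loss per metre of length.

Series thermal resistances, inner to outer:
  R'_aluminium = ln(0.00518/0.00400)/(2πk) = 0.2585/(2π·231) = 1.781×10^-4 m·K/W
  R'_conv,out = 1/(2πr h) = 1/(2π·0.00518·14.0) = 2.195 m·K/W
ΣR = 1.781×10^-4 + 2.195 = 2.195 m·K/W
Q' = ΔT/ΣR = (89.3 °C − 21 °C)/2.195 = 31.1 W/m

Q' = 31.1 W/m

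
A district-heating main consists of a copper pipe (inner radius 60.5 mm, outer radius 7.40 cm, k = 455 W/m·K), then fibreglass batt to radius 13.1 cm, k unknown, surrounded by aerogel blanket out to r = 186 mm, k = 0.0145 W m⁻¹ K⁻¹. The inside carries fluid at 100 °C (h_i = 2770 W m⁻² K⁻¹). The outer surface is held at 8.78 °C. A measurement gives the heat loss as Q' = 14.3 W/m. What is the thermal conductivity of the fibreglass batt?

ΣR = ΔT/Q' = |100 − 8.78|/14.3 = 6.379 m·K/W
Known resistances:
  R'_conv,in = 1/(2πr h) = 1/(2π·0.0605·2770) = 9.497×10^-4 m·K/W
  R'_copper = ln(0.0740/0.0605)/(2πk) = 0.2014/(2π·455) = 7.046×10^-5 m·K/W
  R'_aerogel blanket = ln(0.186/0.131)/(2πk) = 0.3505/(2π·0.0145) = 3.848 m·K/W
R_fibreglass batt = ΣR − ΣR_known = 6.379 − 3.849 = 2.530 m·K/W
ln(r₂/r₁)/(2πk) = 2.530 ⇒ k = 0.5711/(2π·2.530) = 0.0359 W/m·K

k = 0.0359 W/m·K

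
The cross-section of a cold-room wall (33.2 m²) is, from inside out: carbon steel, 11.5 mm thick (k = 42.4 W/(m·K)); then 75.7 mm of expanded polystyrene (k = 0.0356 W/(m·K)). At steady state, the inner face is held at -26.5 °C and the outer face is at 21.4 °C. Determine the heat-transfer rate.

Q = 748 W

Series thermal resistances, inner to outer:
  R_carbon steel = L/(kA) = 0.0115/(42.4·33.2) = 8.169×10^-6 K/W
  R_expanded polystyrene = L/(kA) = 0.0757/(0.0356·33.2) = 0.06405 K/W
ΣR = 8.169×10^-6 + 0.06405 = 0.06406 K/W
Q = ΔT/ΣR = (-26.5 °C − 21.4 °C)/0.06406 = -748 W
(Negative Q ⇒ heat flows inward; heat gain = 748 W.)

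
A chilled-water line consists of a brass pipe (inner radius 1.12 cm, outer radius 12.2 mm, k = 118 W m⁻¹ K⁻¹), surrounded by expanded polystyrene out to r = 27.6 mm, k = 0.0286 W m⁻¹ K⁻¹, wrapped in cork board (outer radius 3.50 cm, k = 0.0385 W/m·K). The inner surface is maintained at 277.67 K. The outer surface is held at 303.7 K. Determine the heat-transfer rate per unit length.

Resistance network (inner→outer):
  R'_brass = ln(0.0122/0.0112)/(2πk) = 0.08552/(2π·118) = 1.153×10^-4 m·K/W
  R'_expanded polystyrene = ln(0.0276/0.0122)/(2πk) = 0.8164/(2π·0.0286) = 4.543 m·K/W
  R'_cork board = ln(0.0350/0.0276)/(2πk) = 0.2375/(2π·0.0385) = 0.9819 m·K/W
ΣR = 1.153×10^-4 + 4.543 + 0.9819 = 5.525 m·K/W
Q' = ΔT/ΣR = (277.67 K − 303.7 K)/5.525 = -4.71 W/m
(Negative Q' ⇒ heat flows inward; heat gain = 4.71 W/m.)

Q' = 4.71 W/m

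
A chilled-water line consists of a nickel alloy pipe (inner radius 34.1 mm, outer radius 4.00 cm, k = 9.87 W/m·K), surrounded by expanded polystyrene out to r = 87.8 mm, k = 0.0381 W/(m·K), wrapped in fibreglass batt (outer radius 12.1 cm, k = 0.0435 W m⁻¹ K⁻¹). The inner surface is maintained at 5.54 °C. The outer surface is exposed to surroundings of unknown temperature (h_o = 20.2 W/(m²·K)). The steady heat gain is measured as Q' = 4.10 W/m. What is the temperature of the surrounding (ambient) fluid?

T_out = 24.1 °C

Series resistances:
  R'_nickel alloy = ln(0.0400/0.0341)/(2πk) = 0.1596/(2π·9.87) = 0.002573 m·K/W
  R'_expanded polystyrene = ln(0.0878/0.0400)/(2πk) = 0.7862/(2π·0.0381) = 3.284 m·K/W
  R'_fibreglass batt = ln(0.121/0.0878)/(2πk) = 0.3207/(2π·0.0435) = 1.173 m·K/W
  R'_conv,out = 1/(2πr h) = 1/(2π·0.121·20.2) = 0.06512 m·K/W
ΣR = 4.525 m·K/W
ΔT = Q'·ΣR = 4.10 × 4.525 = 18.55 K
Heat flows inward, so T_out = T_in + ΔT = 5.54 + 18.55 = 24.1 °C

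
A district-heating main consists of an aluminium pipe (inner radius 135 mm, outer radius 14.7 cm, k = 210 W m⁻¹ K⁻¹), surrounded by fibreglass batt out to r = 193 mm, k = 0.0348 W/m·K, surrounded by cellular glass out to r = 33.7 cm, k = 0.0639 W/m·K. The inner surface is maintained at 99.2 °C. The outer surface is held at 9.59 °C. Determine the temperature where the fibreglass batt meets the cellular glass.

T = 56.8 °C

Resistance network (inner→outer):
  R'_aluminium = ln(0.147/0.135)/(2πk) = 0.08516/(2π·210) = 6.454×10^-5 m·K/W
  R'_fibreglass batt = ln(0.193/0.147)/(2πk) = 0.2723/(2π·0.0348) = 1.245 m·K/W
  R'_cellular glass = ln(0.337/0.193)/(2πk) = 0.5574/(2π·0.0639) = 1.388 m·K/W
ΣR = 6.454×10^-5 + 1.245 + 1.388 = 2.633 m·K/W
Q' = ΔT/ΣR = (99.2 °C − 9.59 °C)/2.633 = 34.03 W/m
From the inner boundary to the fibreglass batt/cellular glass interface, ΣR_partial = 1.245 m·K/W.
T_interface = T_in − Q'·ΣR_partial = 99.2 °C − (34.03)(1.245) = 56.8 °C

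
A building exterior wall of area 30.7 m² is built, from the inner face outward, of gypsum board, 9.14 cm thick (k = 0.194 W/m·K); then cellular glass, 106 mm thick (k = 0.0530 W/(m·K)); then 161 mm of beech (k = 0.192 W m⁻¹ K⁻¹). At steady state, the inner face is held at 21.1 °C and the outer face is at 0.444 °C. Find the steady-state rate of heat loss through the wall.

Treat each layer as a resistance in series:
  R_gypsum board = L/(kA) = 0.0914/(0.194·30.7) = 0.01535 K/W
  R_cellular glass = L/(kA) = 0.106/(0.0530·30.7) = 0.06515 K/W
  R_beech = L/(kA) = 0.161/(0.192·30.7) = 0.02731 K/W
ΣR = 0.01535 + 0.06515 + 0.02731 = 0.1078 K/W
Q = ΔT/ΣR = (21.1 °C − 0.444 °C)/0.1078 = 192 W

Q = 192 W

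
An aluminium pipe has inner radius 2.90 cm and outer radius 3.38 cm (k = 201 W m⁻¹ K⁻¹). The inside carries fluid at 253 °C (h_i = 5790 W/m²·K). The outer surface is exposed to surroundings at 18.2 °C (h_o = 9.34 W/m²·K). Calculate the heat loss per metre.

Series thermal resistances, inner to outer:
  R'_conv,in = 1/(2πr h) = 1/(2π·0.0290·5790) = 9.479×10^-4 m·K/W
  R'_aluminium = ln(0.0338/0.0290)/(2πk) = 0.1532/(2π·201) = 1.213×10^-4 m·K/W
  R'_conv,out = 1/(2πr h) = 1/(2π·0.0338·9.34) = 0.5041 m·K/W
ΣR = 9.479×10^-4 + 1.213×10^-4 + 0.5041 = 0.5052 m·K/W
Q' = ΔT/ΣR = (253 °C − 18.2 °C)/0.5052 = 465 W/m

Q' = 465 W/m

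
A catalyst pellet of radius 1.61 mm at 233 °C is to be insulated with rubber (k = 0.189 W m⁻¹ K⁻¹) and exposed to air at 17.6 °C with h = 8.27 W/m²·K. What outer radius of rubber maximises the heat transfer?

r_cr = 4.57 cm

For a sphere, r_cr = 2k_ins/h = 2·0.189/8.27 = 0.0457 m = 4.57 cm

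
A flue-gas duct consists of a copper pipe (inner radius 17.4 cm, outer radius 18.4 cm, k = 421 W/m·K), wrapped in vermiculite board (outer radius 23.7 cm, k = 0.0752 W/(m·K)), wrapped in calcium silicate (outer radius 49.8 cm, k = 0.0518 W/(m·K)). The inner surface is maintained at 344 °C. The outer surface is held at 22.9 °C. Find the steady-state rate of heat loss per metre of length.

Q' = 114 W/m

Series thermal resistances, inner to outer:
  R'_copper = ln(0.184/0.174)/(2πk) = 0.05588/(2π·421) = 2.113×10^-5 m·K/W
  R'_vermiculite board = ln(0.237/0.184)/(2πk) = 0.2531/(2π·0.0752) = 0.5357 m·K/W
  R'_calcium silicate = ln(0.498/0.237)/(2πk) = 0.7425/(2π·0.0518) = 2.281 m·K/W
ΣR = 2.113×10^-5 + 0.5357 + 2.281 = 2.817 m·K/W
Q' = ΔT/ΣR = (344 °C − 22.9 °C)/2.817 = 114 W/m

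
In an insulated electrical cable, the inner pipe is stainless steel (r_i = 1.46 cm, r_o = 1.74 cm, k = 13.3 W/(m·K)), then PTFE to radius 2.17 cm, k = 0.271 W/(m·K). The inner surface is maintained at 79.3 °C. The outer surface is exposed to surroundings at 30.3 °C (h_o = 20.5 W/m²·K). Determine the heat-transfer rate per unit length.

Treat each layer as a resistance in series:
  R'_stainless steel = ln(0.0174/0.0146)/(2πk) = 0.1754/(2π·13.3) = 0.002100 m·K/W
  R'_PTFE = ln(0.0217/0.0174)/(2πk) = 0.2208/(2π·0.271) = 0.1297 m·K/W
  R'_conv,out = 1/(2πr h) = 1/(2π·0.0217·20.5) = 0.3578 m·K/W
ΣR = 0.002100 + 0.1297 + 0.3578 = 0.4896 m·K/W
Q' = ΔT/ΣR = (79.3 °C − 30.3 °C)/0.4896 = 100 W/m

Q' = 100 W/m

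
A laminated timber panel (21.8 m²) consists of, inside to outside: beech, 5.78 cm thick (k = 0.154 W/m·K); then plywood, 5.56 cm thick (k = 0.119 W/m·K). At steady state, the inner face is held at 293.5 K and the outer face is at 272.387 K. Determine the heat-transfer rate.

Resistance network (inner→outer):
  R_beech = L/(kA) = 0.0578/(0.154·21.8) = 0.01722 K/W
  R_plywood = L/(kA) = 0.0556/(0.119·21.8) = 0.02143 K/W
ΣR = 0.01722 + 0.02143 = 0.03865 K/W
Q = ΔT/ΣR = (293.5 K − 272.387 K)/0.03865 = 546 W

Q = 546 W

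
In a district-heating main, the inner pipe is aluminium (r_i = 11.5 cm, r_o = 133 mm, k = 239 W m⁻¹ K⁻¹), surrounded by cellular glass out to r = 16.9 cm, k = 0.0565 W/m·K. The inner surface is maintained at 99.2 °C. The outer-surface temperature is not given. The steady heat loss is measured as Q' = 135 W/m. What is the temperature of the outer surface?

Series resistances:
  R'_aluminium = ln(0.133/0.115)/(2πk) = 0.1454/(2π·239) = 9.684×10^-5 m·K/W
  R'_cellular glass = ln(0.169/0.133)/(2πk) = 0.2395/(2π·0.0565) = 0.6748 m·K/W
ΣR = 0.6749 m·K/W
ΔT = Q'·ΣR = 135 × 0.6749 = 91.11 K
Heat flows outward, so T_out = T_in − ΔT = 99.2 − 91.11 = 8.09 °C

T_out = 8.09 °C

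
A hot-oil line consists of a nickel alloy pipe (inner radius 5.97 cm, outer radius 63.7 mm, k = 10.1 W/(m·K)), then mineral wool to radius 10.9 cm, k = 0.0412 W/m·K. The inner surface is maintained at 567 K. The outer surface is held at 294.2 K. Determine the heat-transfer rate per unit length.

Q' = 131 W/m

Series thermal resistances, inner to outer:
  R'_nickel alloy = ln(0.0637/0.0597)/(2πk) = 0.06485/(2π·10.1) = 0.001022 m·K/W
  R'_mineral wool = ln(0.109/0.0637)/(2πk) = 0.5372/(2π·0.0412) = 2.075 m·K/W
ΣR = 0.001022 + 2.075 = 2.076 m·K/W
Q' = ΔT/ΣR = (567 K − 294.2 K)/2.076 = 131 W/m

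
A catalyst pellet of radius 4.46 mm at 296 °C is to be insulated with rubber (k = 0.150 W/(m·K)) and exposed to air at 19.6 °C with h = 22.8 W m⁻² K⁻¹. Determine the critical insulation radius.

For a sphere, r_cr = 2k_ins/h = 2·0.150/22.8 = 0.0132 m = 1.32 cm

r_cr = 1.32 cm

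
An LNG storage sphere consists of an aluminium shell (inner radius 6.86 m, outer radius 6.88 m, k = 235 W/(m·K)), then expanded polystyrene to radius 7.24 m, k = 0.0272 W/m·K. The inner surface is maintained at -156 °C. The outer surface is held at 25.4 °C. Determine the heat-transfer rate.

Q = 8.58 kW

Treat each layer as a resistance in series:
  R_aluminium = (1/6.86 − 1/6.88)/(4πk) = 4.238×10^-4/(4π·235) = 1.435×10^-7 K/W
  R_expanded polystyrene = (1/6.88 − 1/7.24)/(4πk) = 0.007227/(4π·0.0272) = 0.02114 K/W
ΣR = 1.435×10^-7 + 0.02114 = 0.02114 K/W
Q = ΔT/ΣR = (-156 °C − 25.4 °C)/0.02114 = -8580 W
(Negative Q ⇒ heat flows inward; heat gain = 8580 W.)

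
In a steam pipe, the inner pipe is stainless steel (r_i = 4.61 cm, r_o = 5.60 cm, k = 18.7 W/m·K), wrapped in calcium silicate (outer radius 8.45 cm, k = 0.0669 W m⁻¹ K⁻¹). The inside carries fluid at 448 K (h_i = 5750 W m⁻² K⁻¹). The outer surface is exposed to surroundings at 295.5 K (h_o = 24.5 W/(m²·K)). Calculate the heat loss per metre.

Q' = 144 W/m

Series thermal resistances, inner to outer:
  R'_conv,in = 1/(2πr h) = 1/(2π·0.0461·5750) = 6.004×10^-4 m·K/W
  R'_stainless steel = ln(0.0560/0.0461)/(2πk) = 0.1945/(2π·18.7) = 0.001656 m·K/W
  R'_calcium silicate = ln(0.0845/0.0560)/(2πk) = 0.4114/(2π·0.0669) = 0.9787 m·K/W
  R'_conv,out = 1/(2πr h) = 1/(2π·0.0845·24.5) = 0.07688 m·K/W
ΣR = 6.004×10^-4 + 0.001656 + 0.9787 + 0.07688 = 1.058 m·K/W
Q' = ΔT/ΣR = (448 K − 295.5 K)/1.058 = 144 W/m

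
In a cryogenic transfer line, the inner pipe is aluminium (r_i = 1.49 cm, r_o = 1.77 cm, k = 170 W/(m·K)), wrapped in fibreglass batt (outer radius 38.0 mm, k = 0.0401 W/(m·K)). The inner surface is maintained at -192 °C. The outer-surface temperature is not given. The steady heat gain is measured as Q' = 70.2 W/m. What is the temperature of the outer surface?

Series resistances:
  R'_aluminium = ln(0.0177/0.0149)/(2πk) = 0.1722/(2π·170) = 1.612×10^-4 m·K/W
  R'_fibreglass batt = ln(0.0380/0.0177)/(2πk) = 0.7640/(2π·0.0401) = 3.032 m·K/W
ΣR = 3.033 m·K/W
ΔT = Q'·ΣR = 70.2 × 3.033 = 212.9 K
Heat flows inward, so T_out = T_in + ΔT = -192 + 212.9 = 20.9 °C

T_out = 20.9 °C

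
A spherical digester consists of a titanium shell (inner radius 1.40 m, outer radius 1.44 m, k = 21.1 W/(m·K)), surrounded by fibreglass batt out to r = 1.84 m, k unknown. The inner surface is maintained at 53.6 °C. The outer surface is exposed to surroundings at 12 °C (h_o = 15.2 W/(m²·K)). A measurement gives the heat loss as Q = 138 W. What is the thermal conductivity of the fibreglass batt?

ΣR = ΔT/Q = |53.6 − 12|/138 = 0.3014 K/W
Known resistances:
  R_titanium = (1/1.40 − 1/1.44)/(4πk) = 0.01984/(4π·21.1) = 7.483×10^-5 K/W
  R_conv,out = 1/(4πr²h) = 1/(4π·1.84²·15.2) = 0.001546 K/W
R_fibreglass batt = ΣR − ΣR_known = 0.3014 − 0.001621 = 0.2998 K/W
(1/r₁−1/r₂)/(4πk) = 0.2998 ⇒ k = 0.1510/(4π·0.2998) = 0.0401 W/m·K

k = 0.0401 W/m·K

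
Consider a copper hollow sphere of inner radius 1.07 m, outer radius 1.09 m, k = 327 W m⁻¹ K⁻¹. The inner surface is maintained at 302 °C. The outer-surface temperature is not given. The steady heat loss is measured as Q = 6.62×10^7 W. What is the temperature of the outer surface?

T_out = 25.7 °C

Sum the resistances:
  R_copper = (1/1.07 − 1/1.09)/(4πk) = 0.01715/(4π·327) = 4.173×10^-6 K/W
ΣR = 4.173×10^-6 K/W
ΔT = Q·ΣR = 6.62×10^7 × 4.173×10^-6 = 276.3 K
Heat flows outward, so T_out = T_in − ΔT = 302 − 276.3 = 25.7 °C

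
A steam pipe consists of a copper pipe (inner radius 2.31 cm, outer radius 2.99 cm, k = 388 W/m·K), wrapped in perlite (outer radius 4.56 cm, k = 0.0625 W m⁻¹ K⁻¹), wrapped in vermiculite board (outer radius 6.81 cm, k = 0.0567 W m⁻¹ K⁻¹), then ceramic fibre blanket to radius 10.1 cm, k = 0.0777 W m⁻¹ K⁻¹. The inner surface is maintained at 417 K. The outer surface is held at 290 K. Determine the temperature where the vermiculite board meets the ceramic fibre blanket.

T = 324.1 K

Resistance network (inner→outer):
  R'_copper = ln(0.0299/0.0231)/(2πk) = 0.2580/(2π·388) = 1.058×10^-4 m·K/W
  R'_perlite = ln(0.0456/0.0299)/(2πk) = 0.4220/(2π·0.0625) = 1.075 m·K/W
  R'_vermiculite board = ln(0.0681/0.0456)/(2πk) = 0.4011/(2π·0.0567) = 1.126 m·K/W
  R'_ceramic fibre blanket = ln(0.101/0.0681)/(2πk) = 0.3941/(2π·0.0777) = 0.8073 m·K/W
ΣR = 1.058×10^-4 + 1.075 + 1.126 + 0.8073 = 3.008 m·K/W
Q' = ΔT/ΣR = (417 K − 290 K)/3.008 = 42.22 W/m
From the inner boundary to the vermiculite board/ceramic fibre blanket interface, ΣR_partial = 2.201 m·K/W.
T_interface = T_in − Q'·ΣR_partial = 417 K − (42.22)(2.201) = 324.1 K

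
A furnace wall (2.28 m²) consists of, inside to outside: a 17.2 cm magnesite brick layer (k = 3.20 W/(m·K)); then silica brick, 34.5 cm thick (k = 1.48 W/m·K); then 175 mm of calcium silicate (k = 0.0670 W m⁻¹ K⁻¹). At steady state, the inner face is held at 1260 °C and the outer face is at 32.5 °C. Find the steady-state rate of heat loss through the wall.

Q = 965 W

Treat each layer as a resistance in series:
  R_magnesite brick = L/(kA) = 0.172/(3.20·2.28) = 0.02357 K/W
  R_silica brick = L/(kA) = 0.345/(1.48·2.28) = 0.1022 K/W
  R_calcium silicate = L/(kA) = 0.175/(0.0670·2.28) = 1.146 K/W
ΣR = 0.02357 + 0.1022 + 1.146 = 1.272 K/W
Q = ΔT/ΣR = (1260 °C − 32.5 °C)/1.272 = 965 W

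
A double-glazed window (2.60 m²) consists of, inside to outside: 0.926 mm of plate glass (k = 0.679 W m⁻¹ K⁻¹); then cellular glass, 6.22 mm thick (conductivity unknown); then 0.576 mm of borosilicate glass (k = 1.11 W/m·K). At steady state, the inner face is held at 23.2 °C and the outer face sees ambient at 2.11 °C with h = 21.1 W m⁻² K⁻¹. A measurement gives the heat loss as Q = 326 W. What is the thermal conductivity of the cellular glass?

k = 0.0523 W/m·K

ΣR = ΔT/Q = |23.2 − 2.11|/326 = 0.06469 K/W
Known resistances:
  R_plate glass = L/(kA) = 9.26×10^-4/(0.679·2.60) = 5.245×10^-4 K/W
  R_borosilicate glass = L/(kA) = 5.76×10^-4/(1.11·2.60) = 1.996×10^-4 K/W
  R_conv,out = 1/(hA) = 1/(21.1·2.60) = 0.01823 K/W
R_cellular glass = ΣR − ΣR_known = 0.06469 − 0.01895 = 0.04574 K/W
L/(kA) = 0.04574 ⇒ k = 0.00622/(0.04574·2.60) = 0.0523 W/m·K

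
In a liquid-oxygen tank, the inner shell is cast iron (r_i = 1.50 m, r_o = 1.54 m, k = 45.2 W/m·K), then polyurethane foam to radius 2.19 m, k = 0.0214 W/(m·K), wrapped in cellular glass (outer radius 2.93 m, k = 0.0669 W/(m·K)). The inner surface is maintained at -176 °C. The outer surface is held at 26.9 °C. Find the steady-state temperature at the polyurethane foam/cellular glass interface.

Resistance network (inner→outer):
  R_cast iron = (1/1.50 − 1/1.54)/(4πk) = 0.01732/(4π·45.2) = 3.049×10^-5 K/W
  R_polyurethane foam = (1/1.54 − 1/2.19)/(4πk) = 0.1927/(4π·0.0214) = 0.7167 K/W
  R_cellular glass = (1/2.19 − 1/2.93)/(4πk) = 0.1153/(4π·0.0669) = 0.1372 K/W
ΣR = 3.049×10^-5 + 0.7167 + 0.1372 = 0.8539 K/W
Q = ΔT/ΣR = (-176 °C − 26.9 °C)/0.8539 = -237.6 W
From the inner boundary to the polyurethane foam/cellular glass interface, ΣR_partial = 0.7167 K/W.
T_interface = T_in − Q·ΣR_partial = -176 °C − (-237.6)(0.7167) = -5.7 °C

T = -5.7 °C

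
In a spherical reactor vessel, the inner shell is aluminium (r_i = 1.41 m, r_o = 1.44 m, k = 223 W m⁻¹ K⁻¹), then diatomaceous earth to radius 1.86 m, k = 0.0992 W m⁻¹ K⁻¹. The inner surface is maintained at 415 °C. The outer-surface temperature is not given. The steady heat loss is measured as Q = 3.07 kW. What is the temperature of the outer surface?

T_out = 28.8 °C

Sum the resistances:
  R_aluminium = (1/1.41 − 1/1.44)/(4πk) = 0.01478/(4π·223) = 5.273×10^-6 K/W
  R_diatomaceous earth = (1/1.44 − 1/1.86)/(4πk) = 0.1568/(4π·0.0992) = 0.1258 K/W
ΣR = 0.1258 K/W
ΔT = Q·ΣR = 3070 × 0.1258 = 386.2 K
Heat flows outward, so T_out = T_in − ΔT = 415 − 386.2 = 28.8 °C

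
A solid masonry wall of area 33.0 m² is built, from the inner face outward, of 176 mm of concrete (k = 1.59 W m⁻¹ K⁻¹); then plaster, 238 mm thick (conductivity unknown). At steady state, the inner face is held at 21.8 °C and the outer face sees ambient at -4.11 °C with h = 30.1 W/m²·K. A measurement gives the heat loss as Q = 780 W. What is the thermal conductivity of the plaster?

k = 0.250 W/m·K

ΣR = ΔT/Q = |21.8 − -4.11|/780 = 0.03322 K/W
Known resistances:
  R_concrete = L/(kA) = 0.176/(1.59·33.0) = 0.003354 K/W
  R_conv,out = 1/(hA) = 1/(30.1·33.0) = 0.001007 K/W
R_plaster = ΣR − ΣR_known = 0.03322 − 0.004361 = 0.02886 K/W
L/(kA) = 0.02886 ⇒ k = 0.238/(0.02886·33.0) = 0.250 W/m·K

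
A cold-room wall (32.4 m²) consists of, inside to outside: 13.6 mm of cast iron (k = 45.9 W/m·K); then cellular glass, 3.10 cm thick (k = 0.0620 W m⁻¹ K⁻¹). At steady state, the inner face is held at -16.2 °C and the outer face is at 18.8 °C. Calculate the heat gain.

Series thermal resistances, inner to outer:
  R_cast iron = L/(kA) = 0.0136/(45.9·32.4) = 9.145×10^-6 K/W
  R_cellular glass = L/(kA) = 0.0310/(0.0620·32.4) = 0.01543 K/W
ΣR = 9.145×10^-6 + 0.01543 = 0.01544 K/W
Q = ΔT/ΣR = (-16.2 °C − 18.8 °C)/0.01544 = -2270 W
(Negative Q ⇒ heat flows inward; heat gain = 2270 W.)

Q = 2270 W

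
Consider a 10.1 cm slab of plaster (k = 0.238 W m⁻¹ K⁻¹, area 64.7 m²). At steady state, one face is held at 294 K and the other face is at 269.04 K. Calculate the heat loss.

Q = kA·ΔT/L = 0.238 × 64.7 × |294 K − 269.04 K| / 0.101 = 3810 W

Q = 3.81 kW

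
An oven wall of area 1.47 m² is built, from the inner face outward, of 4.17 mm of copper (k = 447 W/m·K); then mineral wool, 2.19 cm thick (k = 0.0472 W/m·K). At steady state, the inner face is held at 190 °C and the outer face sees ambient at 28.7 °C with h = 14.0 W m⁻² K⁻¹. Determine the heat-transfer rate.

Q = 443 W

Series thermal resistances, inner to outer:
  R_copper = L/(kA) = 0.00417/(447·1.47) = 6.346×10^-6 K/W
  R_mineral wool = L/(kA) = 0.0219/(0.0472·1.47) = 0.3156 K/W
  R_conv,out = 1/(hA) = 1/(14.0·1.47) = 0.04859 K/W
ΣR = 6.346×10^-6 + 0.3156 + 0.04859 = 0.3642 K/W
Q = ΔT/ΣR = (190 °C − 28.7 °C)/0.3642 = 443 W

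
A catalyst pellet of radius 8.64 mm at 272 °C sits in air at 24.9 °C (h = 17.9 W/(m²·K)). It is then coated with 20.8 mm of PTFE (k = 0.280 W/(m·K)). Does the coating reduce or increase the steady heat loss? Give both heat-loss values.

Critical radius for a sphere: r_cr = 2k/h = 0.0313 m = 3.13 cm.
Outer radius after coating: r₂ = 0.00864 + 0.0208 = 0.02944 m.
Since r₁ < r_cr and r₂ ≤ r_cr, the coating moves toward the maximum at r_cr — heat loss rises.
Bare: R = 1/(4πr₁²h) = 59.55 K/W; Q = 247.1/59.55 = 4.15 W.
Coated: R = R_cond + R_conv = 28.37 K/W; Q = 247.1/28.37 = 8.71 W.

increases: 4.15 → 8.71 W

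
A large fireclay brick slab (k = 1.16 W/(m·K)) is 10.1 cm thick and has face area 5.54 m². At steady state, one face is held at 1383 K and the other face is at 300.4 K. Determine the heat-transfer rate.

Q = 68900 W

Q = kA·ΔT/L = 1.16 × 5.54 × |1383 K − 300.4 K| / 0.101 = 68900 W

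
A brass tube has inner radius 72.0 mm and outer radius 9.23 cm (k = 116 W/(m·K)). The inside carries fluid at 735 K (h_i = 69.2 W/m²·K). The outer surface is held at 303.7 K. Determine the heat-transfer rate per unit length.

Q' = 13.4 kW/m

Series thermal resistances, inner to outer:
  R'_conv,in = 1/(2πr h) = 1/(2π·0.0720·69.2) = 0.03194 m·K/W
  R'_brass = ln(0.0923/0.0720)/(2πk) = 0.2484/(2π·116) = 3.408×10^-4 m·K/W
ΣR = 0.03194 + 3.408×10^-4 = 0.03228 m·K/W
Q' = ΔT/ΣR = (735 K − 303.7 K)/0.03228 = 13400 W/m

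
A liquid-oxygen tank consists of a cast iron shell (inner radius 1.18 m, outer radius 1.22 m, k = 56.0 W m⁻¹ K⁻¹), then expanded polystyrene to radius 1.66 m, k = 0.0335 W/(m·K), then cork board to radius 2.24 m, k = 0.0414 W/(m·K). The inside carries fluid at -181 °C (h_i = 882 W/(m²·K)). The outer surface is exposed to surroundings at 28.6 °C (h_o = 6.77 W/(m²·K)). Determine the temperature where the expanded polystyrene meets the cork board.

T = -48.8 °C

Series thermal resistances, inner to outer:
  R_conv,in = 1/(4πr²h) = 1/(4π·1.18²·882) = 6.480×10^-5 K/W
  R_cast iron = (1/1.18 − 1/1.22)/(4πk) = 0.02779/(4π·56.0) = 3.948×10^-5 K/W
  R_expanded polystyrene = (1/1.22 − 1/1.66)/(4πk) = 0.2173/(4π·0.0335) = 0.5161 K/W
  R_cork board = (1/1.66 − 1/2.24)/(4πk) = 0.1560/(4π·0.0414) = 0.2998 K/W
  R_conv,out = 1/(4πr²h) = 1/(4π·2.24²·6.77) = 0.002343 K/W
ΣR = 6.480×10^-5 + 3.948×10^-5 + 0.5161 + 0.2998 + 0.002343 = 0.8183 K/W
Q = ΔT/ΣR = (-181 °C − 28.6 °C)/0.8183 = -256.1 W
From the inner boundary to the expanded polystyrene/cork board interface, ΣR_partial = 0.5162 K/W.
T_interface = T_in − Q·ΣR_partial = -181 °C − (-256.1)(0.5162) = -48.8 °C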